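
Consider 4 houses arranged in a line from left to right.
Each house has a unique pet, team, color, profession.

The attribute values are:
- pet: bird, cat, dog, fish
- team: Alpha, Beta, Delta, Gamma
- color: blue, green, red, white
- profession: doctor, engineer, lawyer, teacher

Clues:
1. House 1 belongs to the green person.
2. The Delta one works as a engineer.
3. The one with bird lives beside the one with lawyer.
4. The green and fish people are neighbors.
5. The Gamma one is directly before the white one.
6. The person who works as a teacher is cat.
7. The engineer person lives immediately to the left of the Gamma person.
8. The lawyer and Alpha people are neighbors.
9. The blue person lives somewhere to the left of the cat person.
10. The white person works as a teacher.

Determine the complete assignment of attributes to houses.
Solution:

House | Pet | Team | Color | Profession
---------------------------------------
  1   | bird | Delta | green | engineer
  2   | fish | Gamma | blue | lawyer
  3   | cat | Alpha | white | teacher
  4   | dog | Beta | red | doctor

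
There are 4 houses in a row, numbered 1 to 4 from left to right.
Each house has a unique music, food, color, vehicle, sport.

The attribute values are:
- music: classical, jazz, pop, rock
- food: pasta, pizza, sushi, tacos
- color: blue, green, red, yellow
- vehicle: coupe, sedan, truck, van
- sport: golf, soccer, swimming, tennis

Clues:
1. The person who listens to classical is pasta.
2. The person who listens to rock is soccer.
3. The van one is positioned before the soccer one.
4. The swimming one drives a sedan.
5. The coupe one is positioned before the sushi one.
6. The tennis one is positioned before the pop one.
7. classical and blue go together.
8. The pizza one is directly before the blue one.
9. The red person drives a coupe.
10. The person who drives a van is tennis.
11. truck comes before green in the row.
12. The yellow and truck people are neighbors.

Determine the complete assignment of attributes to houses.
Solution:

House | Music | Food | Color | Vehicle | Sport
----------------------------------------------
  1   | jazz | pizza | yellow | van | tennis
  2   | classical | pasta | blue | truck | golf
  3   | rock | tacos | red | coupe | soccer
  4   | pop | sushi | green | sedan | swimming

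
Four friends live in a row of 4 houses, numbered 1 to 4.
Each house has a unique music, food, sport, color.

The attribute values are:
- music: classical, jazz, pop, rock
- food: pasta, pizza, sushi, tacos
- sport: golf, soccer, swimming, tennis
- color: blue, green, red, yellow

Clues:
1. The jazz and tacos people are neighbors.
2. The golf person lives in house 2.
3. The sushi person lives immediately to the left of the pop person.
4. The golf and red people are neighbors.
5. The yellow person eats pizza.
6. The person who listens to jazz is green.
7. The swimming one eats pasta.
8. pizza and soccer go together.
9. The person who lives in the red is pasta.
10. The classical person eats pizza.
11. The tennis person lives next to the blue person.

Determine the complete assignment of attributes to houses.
Solution:

House | Music | Food | Sport | Color
------------------------------------
  1   | jazz | sushi | tennis | green
  2   | pop | tacos | golf | blue
  3   | rock | pasta | swimming | red
  4   | classical | pizza | soccer | yellow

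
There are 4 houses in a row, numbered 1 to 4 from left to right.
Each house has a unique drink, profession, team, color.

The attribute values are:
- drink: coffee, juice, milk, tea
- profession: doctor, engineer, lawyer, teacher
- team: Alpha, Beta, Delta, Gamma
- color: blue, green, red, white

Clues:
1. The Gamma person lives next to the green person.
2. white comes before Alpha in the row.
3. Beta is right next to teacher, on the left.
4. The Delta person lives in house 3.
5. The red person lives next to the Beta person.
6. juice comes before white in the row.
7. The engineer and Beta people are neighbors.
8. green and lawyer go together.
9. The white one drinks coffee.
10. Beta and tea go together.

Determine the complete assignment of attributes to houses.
Solution:

House | Drink | Profession | Team | Color
-----------------------------------------
  1   | juice | engineer | Gamma | red
  2   | tea | lawyer | Beta | green
  3   | coffee | teacher | Delta | white
  4   | milk | doctor | Alpha | blue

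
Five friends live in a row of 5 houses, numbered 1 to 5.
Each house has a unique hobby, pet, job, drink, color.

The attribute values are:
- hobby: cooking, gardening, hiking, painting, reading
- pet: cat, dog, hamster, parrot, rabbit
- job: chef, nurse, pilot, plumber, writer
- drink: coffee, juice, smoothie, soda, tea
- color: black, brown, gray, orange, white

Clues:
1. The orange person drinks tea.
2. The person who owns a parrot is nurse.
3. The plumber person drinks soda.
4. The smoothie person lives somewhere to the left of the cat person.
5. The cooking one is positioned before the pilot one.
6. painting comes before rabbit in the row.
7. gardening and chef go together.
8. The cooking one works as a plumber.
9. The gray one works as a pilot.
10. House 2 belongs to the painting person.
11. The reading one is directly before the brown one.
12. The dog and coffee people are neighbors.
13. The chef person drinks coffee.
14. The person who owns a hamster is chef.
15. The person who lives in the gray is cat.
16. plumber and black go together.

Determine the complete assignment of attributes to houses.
Solution:

House | Hobby | Pet | Job | Drink | Color
-----------------------------------------
  1   | reading | parrot | nurse | tea | orange
  2   | painting | dog | writer | smoothie | brown
  3   | gardening | hamster | chef | coffee | white
  4   | cooking | rabbit | plumber | soda | black
  5   | hiking | cat | pilot | juice | gray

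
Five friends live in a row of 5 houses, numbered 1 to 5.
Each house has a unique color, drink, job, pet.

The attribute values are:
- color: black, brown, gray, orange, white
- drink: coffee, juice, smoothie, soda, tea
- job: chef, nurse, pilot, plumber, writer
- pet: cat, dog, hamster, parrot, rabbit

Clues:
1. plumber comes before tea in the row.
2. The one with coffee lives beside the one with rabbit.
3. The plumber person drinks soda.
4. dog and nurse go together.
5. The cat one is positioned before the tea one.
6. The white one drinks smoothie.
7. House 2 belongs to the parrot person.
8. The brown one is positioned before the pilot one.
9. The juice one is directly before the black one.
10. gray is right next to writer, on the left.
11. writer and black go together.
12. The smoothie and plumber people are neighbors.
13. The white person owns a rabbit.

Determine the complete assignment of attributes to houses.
Solution:

House | Color | Drink | Job | Pet
---------------------------------
  1   | gray | juice | nurse | dog
  2   | black | coffee | writer | parrot
  3   | white | smoothie | chef | rabbit
  4   | brown | soda | plumber | cat
  5   | orange | tea | pilot | hamster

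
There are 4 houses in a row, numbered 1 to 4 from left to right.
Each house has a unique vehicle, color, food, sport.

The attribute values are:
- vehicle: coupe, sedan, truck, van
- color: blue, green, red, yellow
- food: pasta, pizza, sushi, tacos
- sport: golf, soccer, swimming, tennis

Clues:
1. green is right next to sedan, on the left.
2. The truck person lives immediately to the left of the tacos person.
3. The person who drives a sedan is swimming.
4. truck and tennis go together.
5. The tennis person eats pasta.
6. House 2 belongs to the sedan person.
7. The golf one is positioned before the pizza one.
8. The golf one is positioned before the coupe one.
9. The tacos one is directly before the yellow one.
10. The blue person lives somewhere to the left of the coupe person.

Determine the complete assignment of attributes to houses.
Solution:

House | Vehicle | Color | Food | Sport
--------------------------------------
  1   | truck | green | pasta | tennis
  2   | sedan | blue | tacos | swimming
  3   | van | yellow | sushi | golf
  4   | coupe | red | pizza | soccer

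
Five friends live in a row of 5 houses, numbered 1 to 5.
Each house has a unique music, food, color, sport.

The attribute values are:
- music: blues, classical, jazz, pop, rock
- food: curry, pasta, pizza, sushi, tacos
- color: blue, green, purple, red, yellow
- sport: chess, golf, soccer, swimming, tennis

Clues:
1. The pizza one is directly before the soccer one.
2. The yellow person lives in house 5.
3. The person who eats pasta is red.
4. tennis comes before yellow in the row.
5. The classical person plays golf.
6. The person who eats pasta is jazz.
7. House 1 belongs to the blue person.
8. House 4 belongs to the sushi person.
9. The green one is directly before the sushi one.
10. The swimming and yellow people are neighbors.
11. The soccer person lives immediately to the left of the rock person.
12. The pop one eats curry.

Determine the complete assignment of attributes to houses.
Solution:

House | Music | Food | Color | Sport
------------------------------------
  1   | classical | pizza | blue | golf
  2   | jazz | pasta | red | soccer
  3   | rock | tacos | green | tennis
  4   | blues | sushi | purple | swimming
  5   | pop | curry | yellow | chess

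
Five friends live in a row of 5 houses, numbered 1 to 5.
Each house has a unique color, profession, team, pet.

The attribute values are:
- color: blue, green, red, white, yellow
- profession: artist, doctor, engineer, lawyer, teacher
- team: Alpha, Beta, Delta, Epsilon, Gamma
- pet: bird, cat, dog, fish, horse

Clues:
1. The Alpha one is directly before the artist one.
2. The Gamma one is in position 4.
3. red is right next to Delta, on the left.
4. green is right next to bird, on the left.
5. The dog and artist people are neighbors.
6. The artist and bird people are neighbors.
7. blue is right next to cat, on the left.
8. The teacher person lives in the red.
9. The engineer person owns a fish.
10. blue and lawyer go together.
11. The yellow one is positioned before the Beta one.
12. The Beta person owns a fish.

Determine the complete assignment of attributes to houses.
Solution:

House | Color | Profession | Team | Pet
---------------------------------------
  1   | red | teacher | Alpha | dog
  2   | green | artist | Delta | horse
  3   | blue | lawyer | Epsilon | bird
  4   | yellow | doctor | Gamma | cat
  5   | white | engineer | Beta | fish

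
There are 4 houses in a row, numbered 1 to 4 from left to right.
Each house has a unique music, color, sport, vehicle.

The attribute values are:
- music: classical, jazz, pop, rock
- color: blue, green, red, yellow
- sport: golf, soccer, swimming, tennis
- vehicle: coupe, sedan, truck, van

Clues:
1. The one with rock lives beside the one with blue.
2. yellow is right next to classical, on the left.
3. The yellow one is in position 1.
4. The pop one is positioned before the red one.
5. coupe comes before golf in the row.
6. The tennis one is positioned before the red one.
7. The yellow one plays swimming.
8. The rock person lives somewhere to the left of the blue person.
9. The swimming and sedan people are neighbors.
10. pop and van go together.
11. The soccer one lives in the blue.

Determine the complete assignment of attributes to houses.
Solution:

House | Music | Color | Sport | Vehicle
---------------------------------------
  1   | rock | yellow | swimming | coupe
  2   | classical | blue | soccer | sedan
  3   | pop | green | tennis | van
  4   | jazz | red | golf | truck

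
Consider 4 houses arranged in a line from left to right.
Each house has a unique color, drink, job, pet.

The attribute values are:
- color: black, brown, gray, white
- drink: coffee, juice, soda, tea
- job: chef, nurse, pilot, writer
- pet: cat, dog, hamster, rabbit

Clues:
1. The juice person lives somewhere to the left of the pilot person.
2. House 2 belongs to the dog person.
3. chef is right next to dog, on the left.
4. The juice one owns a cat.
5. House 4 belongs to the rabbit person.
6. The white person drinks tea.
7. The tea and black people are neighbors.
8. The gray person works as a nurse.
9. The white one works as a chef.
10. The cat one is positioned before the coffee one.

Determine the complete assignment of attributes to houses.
Solution:

House | Color | Drink | Job | Pet
---------------------------------
  1   | white | tea | chef | hamster
  2   | black | soda | writer | dog
  3   | gray | juice | nurse | cat
  4   | brown | coffee | pilot | rabbit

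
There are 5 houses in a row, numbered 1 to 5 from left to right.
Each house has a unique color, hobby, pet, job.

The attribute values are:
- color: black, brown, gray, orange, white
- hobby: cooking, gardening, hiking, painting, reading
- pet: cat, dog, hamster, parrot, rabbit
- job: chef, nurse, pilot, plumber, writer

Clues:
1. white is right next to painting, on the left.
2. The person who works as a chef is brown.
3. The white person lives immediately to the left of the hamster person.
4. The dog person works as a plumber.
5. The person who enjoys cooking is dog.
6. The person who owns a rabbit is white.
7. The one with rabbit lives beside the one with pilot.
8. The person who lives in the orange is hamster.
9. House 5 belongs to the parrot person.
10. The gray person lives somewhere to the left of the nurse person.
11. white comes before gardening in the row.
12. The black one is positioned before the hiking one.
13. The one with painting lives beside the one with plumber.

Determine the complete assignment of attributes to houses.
Solution:

House | Color | Hobby | Pet | Job
---------------------------------
  1   | white | reading | rabbit | writer
  2   | orange | painting | hamster | pilot
  3   | gray | cooking | dog | plumber
  4   | black | gardening | cat | nurse
  5   | brown | hiking | parrot | chef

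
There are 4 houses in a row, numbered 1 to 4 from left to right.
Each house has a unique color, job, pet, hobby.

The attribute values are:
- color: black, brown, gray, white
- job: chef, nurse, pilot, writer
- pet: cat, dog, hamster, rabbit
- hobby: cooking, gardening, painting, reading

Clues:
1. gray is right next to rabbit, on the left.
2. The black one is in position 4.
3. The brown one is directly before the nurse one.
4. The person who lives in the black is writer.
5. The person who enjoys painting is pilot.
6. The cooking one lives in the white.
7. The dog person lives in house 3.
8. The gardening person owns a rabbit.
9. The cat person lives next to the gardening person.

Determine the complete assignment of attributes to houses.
Solution:

House | Color | Job | Pet | Hobby
---------------------------------
  1   | gray | pilot | cat | painting
  2   | brown | chef | rabbit | gardening
  3   | white | nurse | dog | cooking
  4   | black | writer | hamster | reading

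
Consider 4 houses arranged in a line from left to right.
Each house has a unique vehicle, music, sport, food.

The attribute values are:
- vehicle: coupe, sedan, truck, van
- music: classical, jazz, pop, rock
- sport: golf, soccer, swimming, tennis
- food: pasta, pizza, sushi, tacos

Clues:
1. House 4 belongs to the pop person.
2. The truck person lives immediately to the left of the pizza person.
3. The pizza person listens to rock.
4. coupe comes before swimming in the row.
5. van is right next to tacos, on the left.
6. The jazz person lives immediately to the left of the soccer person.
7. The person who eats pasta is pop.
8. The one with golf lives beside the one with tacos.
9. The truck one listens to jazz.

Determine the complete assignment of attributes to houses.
Solution:

House | Vehicle | Music | Sport | Food
--------------------------------------
  1   | van | classical | golf | sushi
  2   | truck | jazz | tennis | tacos
  3   | coupe | rock | soccer | pizza
  4   | sedan | pop | swimming | pasta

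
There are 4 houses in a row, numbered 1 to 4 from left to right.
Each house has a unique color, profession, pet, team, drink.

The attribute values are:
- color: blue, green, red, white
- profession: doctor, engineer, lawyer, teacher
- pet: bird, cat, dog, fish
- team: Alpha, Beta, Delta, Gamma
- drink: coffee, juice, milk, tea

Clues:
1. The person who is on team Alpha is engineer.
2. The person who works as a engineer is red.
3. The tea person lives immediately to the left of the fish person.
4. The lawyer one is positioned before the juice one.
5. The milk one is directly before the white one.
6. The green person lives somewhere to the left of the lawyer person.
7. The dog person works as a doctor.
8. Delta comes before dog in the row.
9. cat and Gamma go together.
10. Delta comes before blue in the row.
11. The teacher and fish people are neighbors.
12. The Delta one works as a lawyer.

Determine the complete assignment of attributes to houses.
Solution:

House | Color | Profession | Pet | Team | Drink
-----------------------------------------------
  1   | green | teacher | cat | Gamma | tea
  2   | red | engineer | fish | Alpha | milk
  3   | white | lawyer | bird | Delta | coffee
  4   | blue | doctor | dog | Beta | juice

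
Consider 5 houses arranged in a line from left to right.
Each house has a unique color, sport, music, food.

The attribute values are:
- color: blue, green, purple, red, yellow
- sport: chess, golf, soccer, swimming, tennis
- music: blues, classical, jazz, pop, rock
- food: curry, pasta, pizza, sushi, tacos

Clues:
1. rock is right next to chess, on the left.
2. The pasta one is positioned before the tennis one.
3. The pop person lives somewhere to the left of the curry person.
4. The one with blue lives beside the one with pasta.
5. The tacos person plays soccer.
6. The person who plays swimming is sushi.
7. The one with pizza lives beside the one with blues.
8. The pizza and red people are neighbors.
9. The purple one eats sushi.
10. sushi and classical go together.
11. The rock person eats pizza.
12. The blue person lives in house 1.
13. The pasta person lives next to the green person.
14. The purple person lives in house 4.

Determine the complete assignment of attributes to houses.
Solution:

House | Color | Sport | Music | Food
------------------------------------
  1   | blue | golf | rock | pizza
  2   | red | chess | blues | pasta
  3   | green | soccer | pop | tacos
  4   | purple | swimming | classical | sushi
  5   | yellow | tennis | jazz | curry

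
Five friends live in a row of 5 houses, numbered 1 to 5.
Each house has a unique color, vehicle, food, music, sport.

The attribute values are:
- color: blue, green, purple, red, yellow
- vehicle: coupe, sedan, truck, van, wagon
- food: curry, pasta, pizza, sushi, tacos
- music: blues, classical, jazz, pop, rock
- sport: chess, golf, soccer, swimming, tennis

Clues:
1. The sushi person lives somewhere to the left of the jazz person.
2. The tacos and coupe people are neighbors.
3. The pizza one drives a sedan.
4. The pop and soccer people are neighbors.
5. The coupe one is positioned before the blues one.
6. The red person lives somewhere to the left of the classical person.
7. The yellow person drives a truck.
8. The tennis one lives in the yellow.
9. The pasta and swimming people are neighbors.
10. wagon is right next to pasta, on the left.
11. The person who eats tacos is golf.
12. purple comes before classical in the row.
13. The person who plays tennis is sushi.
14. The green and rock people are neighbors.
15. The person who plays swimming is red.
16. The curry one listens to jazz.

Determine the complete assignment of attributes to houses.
Solution:

House | Color | Vehicle | Food | Music | Sport
----------------------------------------------
  1   | green | wagon | tacos | pop | golf
  2   | purple | coupe | pasta | rock | soccer
  3   | red | sedan | pizza | blues | swimming
  4   | yellow | truck | sushi | classical | tennis
  5   | blue | van | curry | jazz | chess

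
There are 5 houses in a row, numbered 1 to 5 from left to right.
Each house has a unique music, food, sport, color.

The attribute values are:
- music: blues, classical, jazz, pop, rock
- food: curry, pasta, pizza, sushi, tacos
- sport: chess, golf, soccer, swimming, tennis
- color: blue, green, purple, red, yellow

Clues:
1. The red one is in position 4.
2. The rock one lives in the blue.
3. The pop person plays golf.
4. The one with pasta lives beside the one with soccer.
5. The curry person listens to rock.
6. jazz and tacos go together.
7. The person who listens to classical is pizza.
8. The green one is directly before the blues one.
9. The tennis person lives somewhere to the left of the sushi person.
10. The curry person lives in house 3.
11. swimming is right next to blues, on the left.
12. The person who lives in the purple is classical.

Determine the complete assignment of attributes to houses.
Solution:

House | Music | Food | Sport | Color
------------------------------------
  1   | jazz | tacos | swimming | green
  2   | blues | pasta | tennis | yellow
  3   | rock | curry | soccer | blue
  4   | pop | sushi | golf | red
  5   | classical | pizza | chess | purple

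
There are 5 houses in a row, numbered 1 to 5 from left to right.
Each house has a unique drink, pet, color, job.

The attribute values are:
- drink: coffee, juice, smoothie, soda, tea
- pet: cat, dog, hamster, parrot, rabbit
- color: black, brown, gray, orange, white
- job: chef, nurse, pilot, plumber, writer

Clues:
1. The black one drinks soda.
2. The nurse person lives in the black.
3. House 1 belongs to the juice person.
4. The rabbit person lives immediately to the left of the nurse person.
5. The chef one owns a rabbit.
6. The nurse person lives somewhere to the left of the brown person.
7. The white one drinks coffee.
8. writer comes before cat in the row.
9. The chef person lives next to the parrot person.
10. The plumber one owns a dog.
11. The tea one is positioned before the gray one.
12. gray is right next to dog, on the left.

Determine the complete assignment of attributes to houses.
Solution:

House | Drink | Pet | Color | Job
---------------------------------
  1   | juice | rabbit | orange | chef
  2   | soda | parrot | black | nurse
  3   | tea | hamster | brown | writer
  4   | smoothie | cat | gray | pilot
  5   | coffee | dog | white | plumber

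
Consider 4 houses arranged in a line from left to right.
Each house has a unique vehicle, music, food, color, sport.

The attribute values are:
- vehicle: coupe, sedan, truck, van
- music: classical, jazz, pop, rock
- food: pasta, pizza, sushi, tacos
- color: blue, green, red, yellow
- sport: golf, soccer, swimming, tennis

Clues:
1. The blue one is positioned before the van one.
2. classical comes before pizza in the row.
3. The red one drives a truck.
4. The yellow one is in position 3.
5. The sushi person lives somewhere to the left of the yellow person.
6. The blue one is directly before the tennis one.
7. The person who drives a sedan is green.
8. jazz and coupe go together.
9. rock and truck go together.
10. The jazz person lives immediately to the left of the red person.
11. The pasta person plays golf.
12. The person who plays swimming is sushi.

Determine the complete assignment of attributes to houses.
Solution:

House | Vehicle | Music | Food | Color | Sport
----------------------------------------------
  1   | coupe | jazz | sushi | blue | swimming
  2   | truck | rock | tacos | red | tennis
  3   | van | classical | pasta | yellow | golf
  4   | sedan | pop | pizza | green | soccer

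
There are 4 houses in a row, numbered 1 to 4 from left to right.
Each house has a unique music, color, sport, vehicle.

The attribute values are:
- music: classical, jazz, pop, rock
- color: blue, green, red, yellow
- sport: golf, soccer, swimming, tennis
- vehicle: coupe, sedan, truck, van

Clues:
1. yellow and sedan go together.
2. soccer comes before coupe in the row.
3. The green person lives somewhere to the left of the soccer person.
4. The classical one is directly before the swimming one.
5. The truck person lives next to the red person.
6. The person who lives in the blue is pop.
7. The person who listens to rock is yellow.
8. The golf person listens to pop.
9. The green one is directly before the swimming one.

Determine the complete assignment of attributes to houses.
Solution:

House | Music | Color | Sport | Vehicle
---------------------------------------
  1   | classical | green | tennis | truck
  2   | jazz | red | swimming | van
  3   | rock | yellow | soccer | sedan
  4   | pop | blue | golf | coupe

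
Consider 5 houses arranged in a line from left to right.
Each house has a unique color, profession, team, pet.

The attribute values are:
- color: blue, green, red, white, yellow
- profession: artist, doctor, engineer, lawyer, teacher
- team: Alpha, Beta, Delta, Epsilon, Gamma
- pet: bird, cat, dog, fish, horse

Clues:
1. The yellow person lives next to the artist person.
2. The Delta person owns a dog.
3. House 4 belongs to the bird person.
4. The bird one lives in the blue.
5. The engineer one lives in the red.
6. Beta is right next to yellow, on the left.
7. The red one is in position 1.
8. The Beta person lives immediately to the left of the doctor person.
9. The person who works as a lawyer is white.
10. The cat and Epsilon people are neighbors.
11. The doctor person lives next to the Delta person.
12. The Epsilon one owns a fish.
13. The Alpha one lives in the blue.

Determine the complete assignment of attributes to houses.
Solution:

House | Color | Profession | Team | Pet
---------------------------------------
  1   | red | engineer | Beta | cat
  2   | yellow | doctor | Epsilon | fish
  3   | green | artist | Delta | dog
  4   | blue | teacher | Alpha | bird
  5   | white | lawyer | Gamma | horse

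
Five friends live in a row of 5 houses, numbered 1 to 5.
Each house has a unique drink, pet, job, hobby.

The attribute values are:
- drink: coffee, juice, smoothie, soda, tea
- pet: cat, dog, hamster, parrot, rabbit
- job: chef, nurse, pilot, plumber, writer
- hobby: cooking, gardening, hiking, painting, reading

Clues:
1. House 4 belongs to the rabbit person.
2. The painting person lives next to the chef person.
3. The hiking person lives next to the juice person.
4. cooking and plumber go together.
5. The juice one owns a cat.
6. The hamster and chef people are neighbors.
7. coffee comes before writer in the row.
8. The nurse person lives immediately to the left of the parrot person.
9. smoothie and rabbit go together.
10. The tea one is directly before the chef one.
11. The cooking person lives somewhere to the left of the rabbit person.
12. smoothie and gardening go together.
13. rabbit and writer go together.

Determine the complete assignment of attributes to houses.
Solution:

House | Drink | Pet | Job | Hobby
---------------------------------
  1   | tea | hamster | nurse | painting
  2   | coffee | parrot | chef | hiking
  3   | juice | cat | plumber | cooking
  4   | smoothie | rabbit | writer | gardening
  5   | soda | dog | pilot | reading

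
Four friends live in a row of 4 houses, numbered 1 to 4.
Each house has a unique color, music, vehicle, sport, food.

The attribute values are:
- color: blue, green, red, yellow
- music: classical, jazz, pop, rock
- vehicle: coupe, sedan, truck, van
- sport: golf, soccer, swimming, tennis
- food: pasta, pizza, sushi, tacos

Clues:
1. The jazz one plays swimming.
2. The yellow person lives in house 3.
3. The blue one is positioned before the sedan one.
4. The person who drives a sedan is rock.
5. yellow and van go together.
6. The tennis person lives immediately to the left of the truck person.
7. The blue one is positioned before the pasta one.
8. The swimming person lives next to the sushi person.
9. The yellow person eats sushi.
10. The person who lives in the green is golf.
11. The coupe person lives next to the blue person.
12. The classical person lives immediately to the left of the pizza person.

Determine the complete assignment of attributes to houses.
Solution:

House | Color | Music | Vehicle | Sport | Food
----------------------------------------------
  1   | red | classical | coupe | tennis | tacos
  2   | blue | jazz | truck | swimming | pizza
  3   | yellow | pop | van | soccer | sushi
  4   | green | rock | sedan | golf | pasta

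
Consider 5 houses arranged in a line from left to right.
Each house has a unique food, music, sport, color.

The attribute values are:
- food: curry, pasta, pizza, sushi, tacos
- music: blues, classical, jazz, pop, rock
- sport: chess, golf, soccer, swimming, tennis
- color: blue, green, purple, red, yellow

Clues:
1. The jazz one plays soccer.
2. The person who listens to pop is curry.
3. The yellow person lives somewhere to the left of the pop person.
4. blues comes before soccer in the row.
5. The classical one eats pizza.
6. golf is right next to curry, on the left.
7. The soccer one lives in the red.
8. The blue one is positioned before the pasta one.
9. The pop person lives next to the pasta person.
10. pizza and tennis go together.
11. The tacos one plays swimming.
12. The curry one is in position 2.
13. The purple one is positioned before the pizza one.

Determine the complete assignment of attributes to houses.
Solution:

House | Food | Music | Sport | Color
------------------------------------
  1   | sushi | blues | golf | yellow
  2   | curry | pop | chess | blue
  3   | pasta | jazz | soccer | red
  4   | tacos | rock | swimming | purple
  5   | pizza | classical | tennis | green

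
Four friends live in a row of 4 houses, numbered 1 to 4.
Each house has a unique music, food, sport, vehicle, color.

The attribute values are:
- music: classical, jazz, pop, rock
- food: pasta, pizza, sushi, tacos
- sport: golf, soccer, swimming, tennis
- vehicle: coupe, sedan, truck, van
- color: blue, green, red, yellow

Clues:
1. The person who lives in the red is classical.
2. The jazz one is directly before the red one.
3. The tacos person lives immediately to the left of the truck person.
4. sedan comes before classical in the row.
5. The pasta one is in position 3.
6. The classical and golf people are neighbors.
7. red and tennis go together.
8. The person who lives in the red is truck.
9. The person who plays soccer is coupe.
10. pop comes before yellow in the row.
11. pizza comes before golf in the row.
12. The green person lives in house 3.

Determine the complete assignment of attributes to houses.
Solution:

House | Music | Food | Sport | Vehicle | Color
----------------------------------------------
  1   | jazz | tacos | swimming | sedan | blue
  2   | classical | pizza | tennis | truck | red
  3   | pop | pasta | golf | van | green
  4   | rock | sushi | soccer | coupe | yellow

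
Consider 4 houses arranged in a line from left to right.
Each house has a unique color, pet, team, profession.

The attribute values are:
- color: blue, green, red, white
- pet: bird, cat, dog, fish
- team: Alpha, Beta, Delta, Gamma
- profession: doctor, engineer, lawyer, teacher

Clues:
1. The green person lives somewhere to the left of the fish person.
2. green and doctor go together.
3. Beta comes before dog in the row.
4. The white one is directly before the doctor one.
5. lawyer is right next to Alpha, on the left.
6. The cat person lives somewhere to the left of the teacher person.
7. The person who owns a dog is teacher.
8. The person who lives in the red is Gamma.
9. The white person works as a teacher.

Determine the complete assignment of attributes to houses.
Solution:

House | Color | Pet | Team | Profession
---------------------------------------
  1   | blue | cat | Beta | lawyer
  2   | white | dog | Alpha | teacher
  3   | green | bird | Delta | doctor
  4   | red | fish | Gamma | engineer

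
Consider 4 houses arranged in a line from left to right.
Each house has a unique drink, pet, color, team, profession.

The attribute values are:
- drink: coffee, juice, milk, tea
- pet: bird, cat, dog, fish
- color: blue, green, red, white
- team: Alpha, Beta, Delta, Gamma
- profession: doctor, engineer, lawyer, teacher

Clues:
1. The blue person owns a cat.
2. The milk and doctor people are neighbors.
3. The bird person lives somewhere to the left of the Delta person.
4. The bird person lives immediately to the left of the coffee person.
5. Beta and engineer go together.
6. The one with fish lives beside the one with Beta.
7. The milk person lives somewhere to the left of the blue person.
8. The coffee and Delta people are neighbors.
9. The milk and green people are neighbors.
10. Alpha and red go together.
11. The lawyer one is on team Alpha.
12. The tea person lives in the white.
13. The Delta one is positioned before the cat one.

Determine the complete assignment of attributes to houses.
Solution:

House | Drink | Pet | Color | Team | Profession
-----------------------------------------------
  1   | milk | bird | red | Alpha | lawyer
  2   | coffee | dog | green | Gamma | doctor
  3   | tea | fish | white | Delta | teacher
  4   | juice | cat | blue | Beta | engineer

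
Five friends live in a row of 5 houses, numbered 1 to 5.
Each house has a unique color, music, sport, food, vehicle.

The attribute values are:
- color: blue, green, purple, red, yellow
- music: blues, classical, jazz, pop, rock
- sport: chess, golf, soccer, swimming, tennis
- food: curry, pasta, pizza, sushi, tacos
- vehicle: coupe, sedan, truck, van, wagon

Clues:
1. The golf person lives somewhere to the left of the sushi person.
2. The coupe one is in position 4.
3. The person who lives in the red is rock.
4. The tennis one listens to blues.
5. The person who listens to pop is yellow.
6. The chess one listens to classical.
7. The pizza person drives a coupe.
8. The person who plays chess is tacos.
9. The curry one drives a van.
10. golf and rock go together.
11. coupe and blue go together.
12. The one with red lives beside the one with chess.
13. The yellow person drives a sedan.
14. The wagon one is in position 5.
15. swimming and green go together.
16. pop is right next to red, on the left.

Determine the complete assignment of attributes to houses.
Solution:

House | Color | Music | Sport | Food | Vehicle
----------------------------------------------
  1   | yellow | pop | soccer | pasta | sedan
  2   | red | rock | golf | curry | van
  3   | purple | classical | chess | tacos | truck
  4   | blue | blues | tennis | pizza | coupe
  5   | green | jazz | swimming | sushi | wagon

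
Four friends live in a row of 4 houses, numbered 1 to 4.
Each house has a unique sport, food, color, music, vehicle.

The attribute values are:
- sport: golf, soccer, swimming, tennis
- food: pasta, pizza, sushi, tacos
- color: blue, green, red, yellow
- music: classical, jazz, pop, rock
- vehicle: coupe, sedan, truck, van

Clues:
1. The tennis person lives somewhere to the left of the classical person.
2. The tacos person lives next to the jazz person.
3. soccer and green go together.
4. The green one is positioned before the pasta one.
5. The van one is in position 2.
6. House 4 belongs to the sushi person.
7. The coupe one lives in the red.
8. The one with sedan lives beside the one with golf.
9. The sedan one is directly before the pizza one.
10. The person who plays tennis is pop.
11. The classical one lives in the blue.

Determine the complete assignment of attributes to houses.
Solution:

House | Sport | Food | Color | Music | Vehicle
----------------------------------------------
  1   | soccer | tacos | green | rock | sedan
  2   | golf | pizza | yellow | jazz | van
  3   | tennis | pasta | red | pop | coupe
  4   | swimming | sushi | blue | classical | truck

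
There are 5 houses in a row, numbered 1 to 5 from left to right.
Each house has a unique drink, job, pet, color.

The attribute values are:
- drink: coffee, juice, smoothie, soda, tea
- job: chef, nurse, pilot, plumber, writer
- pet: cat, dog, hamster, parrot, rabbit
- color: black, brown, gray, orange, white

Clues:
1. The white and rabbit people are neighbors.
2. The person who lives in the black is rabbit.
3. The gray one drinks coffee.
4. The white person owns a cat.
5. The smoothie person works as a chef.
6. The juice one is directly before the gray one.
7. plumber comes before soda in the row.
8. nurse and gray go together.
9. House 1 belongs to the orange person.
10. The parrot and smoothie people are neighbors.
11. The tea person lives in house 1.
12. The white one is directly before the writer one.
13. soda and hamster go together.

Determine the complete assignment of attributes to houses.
Solution:

House | Drink | Job | Pet | Color
---------------------------------
  1   | tea | plumber | parrot | orange
  2   | smoothie | chef | cat | white
  3   | juice | writer | rabbit | black
  4   | coffee | nurse | dog | gray
  5   | soda | pilot | hamster | brown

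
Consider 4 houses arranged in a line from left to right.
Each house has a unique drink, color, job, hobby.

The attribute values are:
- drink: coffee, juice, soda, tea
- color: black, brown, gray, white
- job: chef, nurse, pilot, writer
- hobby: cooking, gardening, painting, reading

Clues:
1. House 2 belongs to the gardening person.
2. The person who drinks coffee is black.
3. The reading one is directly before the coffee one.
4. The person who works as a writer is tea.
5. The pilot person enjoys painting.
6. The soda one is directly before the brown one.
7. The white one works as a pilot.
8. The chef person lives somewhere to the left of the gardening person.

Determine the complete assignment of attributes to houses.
Solution:

House | Drink | Color | Job | Hobby
-----------------------------------
  1   | juice | gray | chef | reading
  2   | coffee | black | nurse | gardening
  3   | soda | white | pilot | painting
  4   | tea | brown | writer | cooking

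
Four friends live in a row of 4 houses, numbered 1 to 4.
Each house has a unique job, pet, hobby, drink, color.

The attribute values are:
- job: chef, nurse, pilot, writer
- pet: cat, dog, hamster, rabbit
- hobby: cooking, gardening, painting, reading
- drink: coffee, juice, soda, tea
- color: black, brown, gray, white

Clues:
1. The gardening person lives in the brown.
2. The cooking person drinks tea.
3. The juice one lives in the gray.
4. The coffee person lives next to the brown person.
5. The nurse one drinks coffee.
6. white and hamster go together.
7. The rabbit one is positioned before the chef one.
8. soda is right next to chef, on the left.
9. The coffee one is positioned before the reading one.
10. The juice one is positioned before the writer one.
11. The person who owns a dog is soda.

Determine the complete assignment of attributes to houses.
Solution:

House | Job | Pet | Hobby | Drink | Color
-----------------------------------------
  1   | nurse | rabbit | painting | coffee | black
  2   | pilot | dog | gardening | soda | brown
  3   | chef | cat | reading | juice | gray
  4   | writer | hamster | cooking | tea | white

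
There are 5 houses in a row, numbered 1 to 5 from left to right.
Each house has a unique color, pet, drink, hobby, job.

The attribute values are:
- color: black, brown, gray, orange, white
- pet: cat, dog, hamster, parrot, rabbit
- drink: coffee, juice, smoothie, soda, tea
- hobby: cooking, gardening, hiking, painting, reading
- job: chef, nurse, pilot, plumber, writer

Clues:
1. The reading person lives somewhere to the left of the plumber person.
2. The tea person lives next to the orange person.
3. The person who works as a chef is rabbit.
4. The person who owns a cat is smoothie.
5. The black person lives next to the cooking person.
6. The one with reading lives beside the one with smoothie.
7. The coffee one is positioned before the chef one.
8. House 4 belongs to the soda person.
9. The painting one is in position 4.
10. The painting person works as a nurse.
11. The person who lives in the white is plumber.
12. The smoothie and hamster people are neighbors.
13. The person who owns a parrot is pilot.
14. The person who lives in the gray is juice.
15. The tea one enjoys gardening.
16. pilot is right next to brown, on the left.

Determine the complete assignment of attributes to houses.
Solution:

House | Color | Pet | Drink | Hobby | Job
-----------------------------------------
  1   | black | parrot | coffee | reading | pilot
  2   | brown | cat | smoothie | cooking | writer
  3   | white | hamster | tea | gardening | plumber
  4   | orange | dog | soda | painting | nurse
  5   | gray | rabbit | juice | hiking | chef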